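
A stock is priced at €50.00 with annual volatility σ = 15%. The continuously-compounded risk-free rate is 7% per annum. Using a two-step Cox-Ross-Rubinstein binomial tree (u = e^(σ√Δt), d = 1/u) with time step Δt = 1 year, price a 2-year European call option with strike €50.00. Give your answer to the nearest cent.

€7.52

CRR parameters: u = e^(σ√Δt) = e^(0.15·√1) = 1.1618, d = 1/u = 0.8607
Per-period rate: rΔt = 0.07·1 = 0.07, so R = e^0.07 = 1.0725
Risk-neutral probability p = (e^0.07 − 0.8607)/(1.1618 − 0.8607) = 0.2118/0.3011 = 0.7034
Terminal stock prices: S_uu = 67.49, S_ud = 50, S_dd = 37.04
Terminal payoffs (S − K): max(17.49, 0) = 17.49, max(0, 0) = 0, max(-12.96, 0) = 0
Node u (S = 58.09): V_u = e^(−0.07)·[0.7034·17.4929 + 0.2966·0.0000] = 11.4720
Node d (S = 43.04): V_d = e^(−0.07)·[0.7034·0.0000 + 0.2966·0.0000] = 0.0000
Node 0 (S = 50): V_0 = e^(−0.07)·[0.7034·11.4720 + 0.2966·0.0000] = 7.5235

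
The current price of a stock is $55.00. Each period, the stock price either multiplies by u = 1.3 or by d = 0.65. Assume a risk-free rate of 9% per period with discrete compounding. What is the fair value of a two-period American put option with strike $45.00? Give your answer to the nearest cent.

$2.74

Risk-neutral probability p = (1 + 0.09 − 0.65)/(1.3 − 0.65) = 0.4400/0.6500 = 0.6769
Terminal stock prices: S_uu = 92.95, S_ud = 46.48, S_dd = 23.24
Terminal payoffs (K − S): max(-47.95, 0) = 0, max(-1.475, 0) = 0, max(21.76, 0) = 21.76
Node u (S = 71.5): continuation = 1/1.09·[0.6769·0.0000 + 0.3231·0.0000] = 0.0000; exercise value = 0.0000 ≤ continuation, so V_u = 0.0000
Node d (S = 35.75): continuation = 1/1.09·[0.6769·0.0000 + 0.3231·21.7625] = 6.4504; exercise value = 9.2500 > continuation, so V_d = 9.2500 (exercise)
Node 0 (S = 55): continuation = 1/1.09·[0.6769·0.0000 + 0.3231·9.2500] = 2.7417; exercise value = 0.0000 ≤ continuation, so V_0 = 2.7417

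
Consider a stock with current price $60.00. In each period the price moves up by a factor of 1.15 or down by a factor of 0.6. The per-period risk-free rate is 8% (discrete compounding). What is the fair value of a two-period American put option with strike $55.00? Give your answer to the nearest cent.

Risk-neutral probability p = (1 + 0.08 − 0.6)/(1.15 − 0.6) = 0.4800/0.5500 = 0.8727
Terminal stock prices: S_uu = 79.35, S_ud = 41.4, S_dd = 21.6
Terminal payoffs (K − S): max(-24.35, 0) = 0, max(13.6, 0) = 13.6, max(33.4, 0) = 33.4
Node u (S = 69): continuation = 1/1.08·[0.8727·0.0000 + 0.1273·13.6000] = 1.6027; exercise value = 0.0000 ≤ continuation, so V_u = 1.6027
Node d (S = 36): continuation = 1/1.08·[0.8727·13.6000 + 0.1273·33.4000] = 14.9259; exercise value = 19.0000 > continuation, so V_d = 19.0000 (exercise)
Node 0 (S = 60): continuation = 1/1.08·[0.8727·1.6027 + 0.1273·19.0000] = 3.5342; exercise value = 0.0000 ≤ continuation, so V_0 = 3.5342

$3.53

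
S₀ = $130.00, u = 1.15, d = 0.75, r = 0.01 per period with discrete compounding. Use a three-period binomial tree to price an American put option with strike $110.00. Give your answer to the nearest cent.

$8.43

Risk-neutral probability p = (1 + 0.01 − 0.75)/(1.15 − 0.75) = 0.2600/0.4000 = 0.6500
Terminal stock prices: S_uuu = 197.7, S_uud = 128.9, S_udd = 84.09, S_ddd = 54.84
Terminal payoffs (K − S): max(-87.71, 0) = 0, max(-18.94, 0) = 0, max(25.91, 0) = 25.91, max(55.16, 0) = 55.16
Node uu (S = 171.9): continuation = 1/1.01·[0.6500·0.0000 + 0.3500·0.0000] = 0.0000; exercise value = 0.0000 ≤ continuation, so V_uu = 0.0000
Node ud (S = 112.1): continuation = 1/1.01·[0.6500·0.0000 + 0.3500·25.9062] = 8.9774; exercise value = 0.0000 ≤ continuation, so V_ud = 8.9774
Node dd (S = 73.12): continuation = 1/1.01·[0.6500·25.9062 + 0.3500·55.1562] = 35.7859; exercise value = 36.8750 > continuation, so V_dd = 36.8750 (exercise)
Node u (S = 149.5): continuation = 1/1.01·[0.6500·0.0000 + 0.3500·8.9774] = 3.1110; exercise value = 0.0000 ≤ continuation, so V_u = 3.1110
Node d (S = 97.5): continuation = 1/1.01·[0.6500·8.9774 + 0.3500·36.8750] = 18.5560; exercise value = 12.5000 ≤ continuation, so V_d = 18.5560
Node 0 (S = 130): continuation = 1/1.01·[0.6500·3.1110 + 0.3500·18.5560] = 8.4324; exercise value = 0.0000 ≤ continuation, so V_0 = 8.4324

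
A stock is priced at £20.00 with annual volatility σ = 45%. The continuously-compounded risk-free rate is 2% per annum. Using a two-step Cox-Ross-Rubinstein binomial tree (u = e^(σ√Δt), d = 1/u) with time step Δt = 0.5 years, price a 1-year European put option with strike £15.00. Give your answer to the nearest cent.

CRR parameters: u = e^(σ√Δt) = e^(0.45·√0.5) = 1.3746, d = 1/u = 0.7275
Per-period rate: rΔt = 0.02·0.5 = 0.01, so R = e^0.01 = 1.0101
Risk-neutral probability p = (e^0.01 − 0.7275)/(1.3746 − 0.7275) = 0.2826/0.6472 = 0.4366
Terminal stock prices: S_uu = 37.79, S_ud = 20, S_dd = 10.58
Terminal payoffs (K − S): max(-22.79, 0) = 0, max(-5, 0) = 0, max(4.416, 0) = 4.416
Node u (S = 27.49): V_u = e^(−0.01)·[0.4366·0.0000 + 0.5634·0.0000] = 0.0000
Node d (S = 14.55): V_d = e^(−0.01)·[0.4366·0.0000 + 0.5634·4.4161] = 2.4631
Node 0 (S = 20): V_0 = e^(−0.01)·[0.4366·0.0000 + 0.5634·2.4631] = 1.3738

£1.37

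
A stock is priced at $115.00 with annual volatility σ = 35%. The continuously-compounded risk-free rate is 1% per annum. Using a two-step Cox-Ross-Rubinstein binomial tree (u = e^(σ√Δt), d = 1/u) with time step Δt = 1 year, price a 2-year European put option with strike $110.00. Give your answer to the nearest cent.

CRR parameters: u = e^(σ√Δt) = e^(0.35·√1) = 1.4191, d = 1/u = 0.7047
Per-period rate: rΔt = 0.01·1 = 0.01, so R = e^0.01 = 1.0101
Risk-neutral probability p = (e^0.01 − 0.7047)/(1.4191 − 0.7047) = 0.3054/0.7144 = 0.4275
Terminal stock prices: S_uu = 231.6, S_ud = 115, S_dd = 57.11
Terminal payoffs (K − S): max(-121.6, 0) = 0, max(-5, 0) = 0, max(52.89, 0) = 52.89
Node u (S = 163.2): V_u = e^(−0.01)·[0.4275·0.0000 + 0.5725·0.0000] = 0.0000
Node d (S = 81.04): V_d = e^(−0.01)·[0.4275·0.0000 + 0.5725·52.8927] = 29.9823
Node 0 (S = 115): V_0 = e^(−0.01)·[0.4275·0.0000 + 0.5725·29.9823] = 16.9956

$17.00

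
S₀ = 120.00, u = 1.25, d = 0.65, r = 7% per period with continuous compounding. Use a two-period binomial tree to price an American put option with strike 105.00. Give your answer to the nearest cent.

8.81

Risk-neutral probability p = (e^0.07 − 0.65)/(1.25 − 0.65) = 0.4225/0.6000 = 0.7042
Terminal stock prices: S_uu = 187.5, S_ud = 97.5, S_dd = 50.7
Terminal payoffs (K − S): max(-82.5, 0) = 0, max(7.5, 0) = 7.5, max(54.3, 0) = 54.3
Node u (S = 150): continuation = e^(−0.07)·[0.7042·0.0000 + 0.2958·7.5000] = 2.0687; exercise value = 0.0000 ≤ continuation, so V_u = 2.0687
Node d (S = 78): continuation = e^(−0.07)·[0.7042·7.5000 + 0.2958·54.3000] = 19.9014; exercise value = 27.0000 > continuation, so V_d = 27.0000 (exercise)
Node 0 (S = 120): continuation = e^(−0.07)·[0.7042·2.0687 + 0.2958·27.0000] = 8.8054; exercise value = 0.0000 ≤ continuation, so V_0 = 8.8054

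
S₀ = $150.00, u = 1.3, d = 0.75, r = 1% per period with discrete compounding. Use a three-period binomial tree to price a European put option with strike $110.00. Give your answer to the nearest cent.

Risk-neutral probability p = (1 + 0.01 − 0.75)/(1.3 − 0.75) = 0.2600/0.5500 = 0.4727
Terminal stock prices: S_uuu = 329.6, S_uud = 190.1, S_udd = 109.7, S_ddd = 63.28
Terminal payoffs (K − S): max(-219.6, 0) = 0, max(-80.13, 0) = 0, max(0.3125, 0) = 0.3125, max(46.72, 0) = 46.72
Node uu (S = 253.5): V_uu = 1/1.01·[0.4727·0.0000 + 0.5273·0.0000] = 0.0000
Node ud (S = 146.2): V_ud = 1/1.01·[0.4727·0.0000 + 0.5273·0.3125] = 0.1631
Node dd (S = 84.38): V_dd = 1/1.01·[0.4727·0.3125 + 0.5273·46.7188] = 24.5359
Node u (S = 195): V_u = 1/1.01·[0.4727·0.0000 + 0.5273·0.1631] = 0.0852
Node d (S = 112.5): V_d = 1/1.01·[0.4727·0.1631 + 0.5273·24.5359] = 12.8854
Node 0 (S = 150): V_0 = 1/1.01·[0.4727·0.0852 + 0.5273·12.8854] = 6.7667

$6.77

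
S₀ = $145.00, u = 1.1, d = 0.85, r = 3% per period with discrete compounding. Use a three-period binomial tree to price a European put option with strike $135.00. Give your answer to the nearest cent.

Risk-neutral probability p = (1 + 0.03 − 0.85)/(1.1 − 0.85) = 0.1800/0.2500 = 0.7200
Terminal stock prices: S_uuu = 193, S_uud = 149.1, S_udd = 115.2, S_ddd = 89.05
Terminal payoffs (K − S): max(-58, 0) = 0, max(-14.13, 0) = 0, max(19.76, 0) = 19.76, max(45.95, 0) = 45.95
Node uu (S = 175.5): V_uu = 1/1.03·[0.7200·0.0000 + 0.2800·0.0000] = 0.0000
Node ud (S = 135.6): V_ud = 1/1.03·[0.7200·0.0000 + 0.2800·19.7613] = 5.3720
Node dd (S = 104.8): V_dd = 1/1.03·[0.7200·19.7613 + 0.2800·45.9519] = 26.3055
Node u (S = 159.5): V_u = 1/1.03·[0.7200·0.0000 + 0.2800·5.3720] = 1.4603
Node d (S = 123.2): V_d = 1/1.03·[0.7200·5.3720 + 0.2800·26.3055] = 10.9062
Node 0 (S = 145): V_0 = 1/1.03·[0.7200·1.4603 + 0.2800·10.9062] = 3.9856

$3.99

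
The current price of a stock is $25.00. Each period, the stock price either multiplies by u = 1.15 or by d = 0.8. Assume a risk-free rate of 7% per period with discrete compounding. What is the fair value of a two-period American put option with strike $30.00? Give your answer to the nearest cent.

Risk-neutral probability p = (1 + 0.07 − 0.8)/(1.15 − 0.8) = 0.2700/0.3500 = 0.7714
Terminal stock prices: S_uu = 33.06, S_ud = 23, S_dd = 16
Terminal payoffs (K − S): max(-3.062, 0) = 0, max(7, 0) = 7, max(14, 0) = 14
Node u (S = 28.75): continuation = 1/1.07·[0.7714·0.0000 + 0.2286·7.0000] = 1.4953; exercise value = 1.2500 ≤ continuation, so V_u = 1.4953
Node d (S = 20): continuation = 1/1.07·[0.7714·7.0000 + 0.2286·14.0000] = 8.0374; exercise value = 10.0000 > continuation, so V_d = 10.0000 (exercise)
Node 0 (S = 25): continuation = 1/1.07·[0.7714·1.4953 + 0.2286·10.0000] = 3.2143; exercise value = 5.0000 > continuation, so V_0 = 5.0000 (exercise)

$5.00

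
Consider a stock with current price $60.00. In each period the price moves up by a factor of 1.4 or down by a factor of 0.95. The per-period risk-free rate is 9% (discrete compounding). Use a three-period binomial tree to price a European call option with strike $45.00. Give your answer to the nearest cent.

$25.25

Risk-neutral probability p = (1 + 0.09 − 0.95)/(1.4 − 0.95) = 0.1400/0.4500 = 0.3111
Terminal stock prices: S_uuu = 164.6, S_uud = 111.7, S_udd = 75.81, S_ddd = 51.44
Terminal payoffs (S − K): max(119.6, 0) = 119.6, max(66.72, 0) = 66.72, max(30.81, 0) = 30.81, max(6.442, 0) = 6.442
Node uu (S = 117.6): V_uu = 1/1.09·[0.3111·119.6400 + 0.6889·66.7200] = 76.3156
Node ud (S = 79.8): V_ud = 1/1.09·[0.3111·66.7200 + 0.6889·30.8100] = 38.5156
Node dd (S = 54.15): V_dd = 1/1.09·[0.3111·30.8100 + 0.6889·6.4425] = 12.8656
Node u (S = 84): V_u = 1/1.09·[0.3111·76.3156 + 0.6889·38.5156] = 46.1244
Node d (S = 57): V_d = 1/1.09·[0.3111·38.5156 + 0.6889·12.8656] = 19.1244
Node 0 (S = 60): V_0 = 1/1.09·[0.3111·46.1244 + 0.6889·19.1244] = 25.2517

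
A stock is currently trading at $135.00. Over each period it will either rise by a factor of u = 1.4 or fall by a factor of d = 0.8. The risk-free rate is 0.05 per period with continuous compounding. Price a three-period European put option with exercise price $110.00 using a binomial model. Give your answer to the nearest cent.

Risk-neutral probability p = (e^0.05 − 0.8)/(1.4 − 0.8) = 0.2513/0.6000 = 0.4188
Terminal stock prices: S_uuu = 370.4, S_uud = 211.7, S_udd = 121, S_ddd = 69.12
Terminal payoffs (K − S): max(-260.4, 0) = 0, max(-101.7, 0) = 0, max(-10.96, 0) = 0, max(40.88, 0) = 40.88
Node uu (S = 264.6): V_uu = e^(−0.05)·[0.4188·0.0000 + 0.5812·0.0000] = 0.0000
Node ud (S = 151.2): V_ud = e^(−0.05)·[0.4188·0.0000 + 0.5812·0.0000] = 0.0000
Node dd (S = 86.4): V_dd = e^(−0.05)·[0.4188·0.0000 + 0.5812·40.8800] = 22.6013
Node u (S = 189): V_u = e^(−0.05)·[0.4188·0.0000 + 0.5812·0.0000] = 0.0000
Node d (S = 108): V_d = e^(−0.05)·[0.4188·0.0000 + 0.5812·22.6013] = 12.4955
Node 0 (S = 135): V_0 = e^(−0.05)·[0.4188·0.0000 + 0.5812·12.4955] = 6.9084

$6.91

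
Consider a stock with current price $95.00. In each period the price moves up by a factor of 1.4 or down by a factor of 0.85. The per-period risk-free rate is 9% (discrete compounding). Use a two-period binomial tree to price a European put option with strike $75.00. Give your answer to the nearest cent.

Risk-neutral probability p = (1 + 0.09 − 0.85)/(1.4 − 0.85) = 0.2400/0.5500 = 0.4364
Terminal stock prices: S_uu = 186.2, S_ud = 113, S_dd = 68.64
Terminal payoffs (K − S): max(-111.2, 0) = 0, max(-38.05, 0) = 0, max(6.363, 0) = 6.363
Node u (S = 133): V_u = 1/1.09·[0.4364·0.0000 + 0.5636·0.0000] = 0.0000
Node d (S = 80.75): V_d = 1/1.09·[0.4364·0.0000 + 0.5636·6.3625] = 3.2900
Node 0 (S = 95): V_0 = 1/1.09·[0.4364·0.0000 + 0.5636·3.2900] = 1.7013

$1.70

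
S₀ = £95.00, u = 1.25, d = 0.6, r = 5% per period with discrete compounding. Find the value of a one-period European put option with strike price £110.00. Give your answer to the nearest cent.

£15.53

Risk-neutral probability p = (1 + 0.05 − 0.6)/(1.25 − 0.6) = 0.4500/0.6500 = 0.6923
Terminal stock prices: S_u = 118.8, S_d = 57
Terminal payoffs (K − S): max(-8.75, 0) = 0, max(53, 0) = 53
Node 0 (S = 95): V_0 = 1/1.05·[0.6923·0.0000 + 0.3077·53.0000] = 15.5311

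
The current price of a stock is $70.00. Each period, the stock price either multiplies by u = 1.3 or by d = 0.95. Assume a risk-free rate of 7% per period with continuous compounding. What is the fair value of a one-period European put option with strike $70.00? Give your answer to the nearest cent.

$2.12

Risk-neutral probability p = (e^0.07 − 0.95)/(1.3 − 0.95) = 0.1225/0.3500 = 0.3500
Terminal stock prices: S_u = 91, S_d = 66.5
Terminal payoffs (K − S): max(-21, 0) = 0, max(3.5, 0) = 3.5
Node 0 (S = 70): V_0 = e^(−0.07)·[0.3500·0.0000 + 0.6500·3.5000] = 2.1211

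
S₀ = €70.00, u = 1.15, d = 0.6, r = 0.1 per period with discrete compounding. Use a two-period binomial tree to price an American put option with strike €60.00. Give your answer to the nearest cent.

€2.29

Risk-neutral probability p = (1 + 0.1 − 0.6)/(1.15 − 0.6) = 0.5000/0.5500 = 0.9091
Terminal stock prices: S_uu = 92.57, S_ud = 48.3, S_dd = 25.2
Terminal payoffs (K − S): max(-32.57, 0) = 0, max(11.7, 0) = 11.7, max(34.8, 0) = 34.8
Node u (S = 80.5): continuation = 1/1.1·[0.9091·0.0000 + 0.0909·11.7000] = 0.9669; exercise value = 0.0000 ≤ continuation, so V_u = 0.9669
Node d (S = 42): continuation = 1/1.1·[0.9091·11.7000 + 0.0909·34.8000] = 12.5455; exercise value = 18.0000 > continuation, so V_d = 18.0000 (exercise)
Node 0 (S = 70): continuation = 1/1.1·[0.9091·0.9669 + 0.0909·18.0000] = 2.2867; exercise value = 0.0000 ≤ continuation, so V_0 = 2.2867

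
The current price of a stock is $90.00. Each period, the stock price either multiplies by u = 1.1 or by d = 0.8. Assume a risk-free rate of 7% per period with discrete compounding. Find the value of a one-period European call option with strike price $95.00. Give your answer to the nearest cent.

$3.36

Risk-neutral probability p = (1 + 0.07 − 0.8)/(1.1 − 0.8) = 0.2700/0.3000 = 0.9000
Terminal stock prices: S_u = 99, S_d = 72
Terminal payoffs (S − K): max(4, 0) = 4, max(-23, 0) = 0
Node 0 (S = 90): V_0 = 1/1.07·[0.9000·4.0000 + 0.1000·0.0000] = 3.3645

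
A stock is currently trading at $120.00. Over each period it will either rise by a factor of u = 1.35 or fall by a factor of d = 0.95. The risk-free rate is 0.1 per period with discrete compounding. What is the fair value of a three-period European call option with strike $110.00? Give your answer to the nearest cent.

$38.66

Risk-neutral probability p = (1 + 0.1 − 0.95)/(1.35 − 0.95) = 0.1500/0.4000 = 0.3750
Terminal stock prices: S_uuu = 295.2, S_uud = 207.8, S_udd = 146.2, S_ddd = 102.9
Terminal payoffs (S − K): max(185.2, 0) = 185.2, max(97.77, 0) = 97.77, max(36.2, 0) = 36.2, max(-7.115, 0) = 0
Node uu (S = 218.7): V_uu = 1/1.1·[0.3750·185.2450 + 0.6250·97.7650] = 118.7000
Node ud (S = 153.9): V_ud = 1/1.1·[0.3750·97.7650 + 0.6250·36.2050] = 53.9000
Node dd (S = 108.3): V_dd = 1/1.1·[0.3750·36.2050 + 0.6250·0.0000] = 12.3426
Node u (S = 162): V_u = 1/1.1·[0.3750·118.7000 + 0.6250·53.9000] = 71.0909
Node d (S = 114): V_d = 1/1.1·[0.3750·53.9000 + 0.6250·12.3426] = 25.3878
Node 0 (S = 120): V_0 = 1/1.1·[0.3750·71.0909 + 0.6250·25.3878] = 38.6605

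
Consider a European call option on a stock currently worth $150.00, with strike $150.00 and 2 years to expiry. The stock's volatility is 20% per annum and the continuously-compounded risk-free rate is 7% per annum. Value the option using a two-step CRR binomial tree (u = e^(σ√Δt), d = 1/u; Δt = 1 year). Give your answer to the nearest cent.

CRR parameters: u = e^(σ√Δt) = e^(0.2·√1) = 1.2214, d = 1/u = 0.8187
Per-period rate: rΔt = 0.07·1 = 0.07, so R = e^0.07 = 1.0725
Risk-neutral probability p = (e^0.07 − 0.8187)/(1.2214 − 0.8187) = 0.2538/0.4027 = 0.6302
Terminal stock prices: S_uu = 223.8, S_ud = 150, S_dd = 100.5
Terminal payoffs (S − K): max(73.77, 0) = 73.77, max(0, 0) = 0, max(-49.45, 0) = 0
Node u (S = 183.2): V_u = e^(−0.07)·[0.6302·73.7737 + 0.3698·0.0000] = 43.3513
Node d (S = 122.8): V_d = e^(−0.07)·[0.6302·0.0000 + 0.3698·0.0000] = 0.0000
Node 0 (S = 150): V_0 = e^(−0.07)·[0.6302·43.3513 + 0.3698·0.0000] = 25.4744

$25.47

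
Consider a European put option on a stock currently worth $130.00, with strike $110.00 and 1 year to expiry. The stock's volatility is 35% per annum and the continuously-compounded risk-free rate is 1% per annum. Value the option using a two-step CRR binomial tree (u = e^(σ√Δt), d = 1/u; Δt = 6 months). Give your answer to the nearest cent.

CRR parameters: u = e^(σ√Δt) = e^(0.35·√0.5) = 1.2808, d = 1/u = 0.7808
Per-period rate: rΔt = 0.01·0.5 = 0.005, so R = e^0.005 = 1.0050
Risk-neutral probability p = (e^0.005 − 0.7808)/(1.2808 − 0.7808) = 0.2243/0.5000 = 0.4485
Terminal stock prices: S_uu = 213.3, S_ud = 130, S_dd = 79.25
Terminal payoffs (K − S): max(-103.3, 0) = 0, max(-20, 0) = 0, max(30.75, 0) = 30.75
Node u (S = 166.5): V_u = e^(−0.005)·[0.4485·0.0000 + 0.5515·0.0000] = 0.0000
Node d (S = 101.5): V_d = e^(−0.005)·[0.4485·0.0000 + 0.5515·30.7538] = 16.8772
Node 0 (S = 130): V_0 = e^(−0.005)·[0.4485·0.0000 + 0.5515·16.8772] = 9.2619

$9.26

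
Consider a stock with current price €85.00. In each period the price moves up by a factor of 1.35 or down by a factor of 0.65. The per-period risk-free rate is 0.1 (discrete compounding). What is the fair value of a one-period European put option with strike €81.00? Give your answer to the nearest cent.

Risk-neutral probability p = (1 + 0.1 − 0.65)/(1.35 − 0.65) = 0.4500/0.7000 = 0.6429
Terminal stock prices: S_u = 114.8, S_d = 55.25
Terminal payoffs (K − S): max(-33.75, 0) = 0, max(25.75, 0) = 25.75
Node 0 (S = 85): V_0 = 1/1.1·[0.6429·0.0000 + 0.3571·25.7500] = 8.3604

€8.36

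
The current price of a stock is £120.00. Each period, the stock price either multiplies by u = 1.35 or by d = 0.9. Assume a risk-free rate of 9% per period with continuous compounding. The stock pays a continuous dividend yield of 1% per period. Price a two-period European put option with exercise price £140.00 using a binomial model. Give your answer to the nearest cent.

Per-period risk-free factor R = e^0.09 = 1.0942; dividend-adjusted growth = e^(0.09−0.01) = 1.0833.
Risk-neutral probability p = (1.0833 − 0.9)/(1.35 − 0.9) = 0.1833/0.4500 = 0.4073
Terminal stock prices: S_uu = 218.7, S_ud = 145.8, S_dd = 97.2
Terminal payoffs (K − S): max(-78.7, 0) = 0, max(-5.8, 0) = 0, max(42.8, 0) = 42.8
Node u (S = 162): V_u = e^(−0.09)·[0.4073·0.0000 + 0.5927·0.0000] = 0.0000
Node d (S = 108): V_d = e^(−0.09)·[0.4073·0.0000 + 0.5927·42.8000] = 23.1840
Node 0 (S = 120): V_0 = e^(−0.09)·[0.4073·0.0000 + 0.5927·23.1840] = 12.5584

£12.56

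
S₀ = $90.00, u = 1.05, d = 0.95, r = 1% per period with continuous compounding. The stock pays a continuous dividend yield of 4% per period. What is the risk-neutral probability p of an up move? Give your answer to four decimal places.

p = 0.2045

Per-period risk-free factor R = e^0.01 = 1.0101; dividend-adjusted growth = e^(0.01−0.04) = 0.9704.
Risk-neutral probability p = (0.9704 − 0.95)/(1.05 − 0.95) = 0.0204/0.1000 = 0.2045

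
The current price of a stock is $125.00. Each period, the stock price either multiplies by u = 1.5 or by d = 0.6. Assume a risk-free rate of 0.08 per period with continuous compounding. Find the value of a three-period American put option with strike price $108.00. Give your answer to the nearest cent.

Risk-neutral probability p = (e^0.08 − 0.6)/(1.5 − 0.6) = 0.4833/0.9000 = 0.5370
Terminal stock prices: S_uuu = 421.9, S_uud = 168.8, S_udd = 67.5, S_ddd = 27
Terminal payoffs (K − S): max(-313.9, 0) = 0, max(-60.75, 0) = 0, max(40.5, 0) = 40.5, max(81, 0) = 81
Node uu (S = 281.2): continuation = e^(−0.08)·[0.5370·0.0000 + 0.4630·0.0000] = 0.0000; exercise value = 0.0000 ≤ continuation, so V_uu = 0.0000
Node ud (S = 112.5): continuation = e^(−0.08)·[0.5370·0.0000 + 0.4630·40.5000] = 17.3104; exercise value = 0.0000 ≤ continuation, so V_ud = 17.3104
Node dd (S = 45): continuation = e^(−0.08)·[0.5370·40.5000 + 0.4630·81.0000] = 54.6966; exercise value = 63.0000 > continuation, so V_dd = 63.0000 (exercise)
Node u (S = 187.5): continuation = e^(−0.08)·[0.5370·0.0000 + 0.4630·17.3104] = 7.3987; exercise value = 0.0000 ≤ continuation, so V_u = 7.3987
Node d (S = 75): continuation = e^(−0.08)·[0.5370·17.3104 + 0.4630·63.0000] = 35.5080; exercise value = 33.0000 ≤ continuation, so V_d = 35.5080
Node 0 (S = 125): continuation = e^(−0.08)·[0.5370·7.3987 + 0.4630·35.5080] = 18.8442; exercise value = 0.0000 ≤ continuation, so V_0 = 18.8442

$18.84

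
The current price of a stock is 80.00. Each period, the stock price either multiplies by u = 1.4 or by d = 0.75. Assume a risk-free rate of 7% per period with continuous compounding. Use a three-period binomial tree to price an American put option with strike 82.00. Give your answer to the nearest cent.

12.27

Risk-neutral probability p = (e^0.07 − 0.75)/(1.4 − 0.75) = 0.3225/0.6500 = 0.4962
Terminal stock prices: S_uuu = 219.5, S_uud = 117.6, S_udd = 63, S_ddd = 33.75
Terminal payoffs (K − S): max(-137.5, 0) = 0, max(-35.6, 0) = 0, max(19, 0) = 19, max(48.25, 0) = 48.25
Node uu (S = 156.8): continuation = e^(−0.07)·[0.4962·0.0000 + 0.5038·0.0000] = 0.0000; exercise value = 0.0000 ≤ continuation, so V_uu = 0.0000
Node ud (S = 84): continuation = e^(−0.07)·[0.4962·0.0000 + 0.5038·19.0000] = 8.9257; exercise value = 0.0000 ≤ continuation, so V_ud = 8.9257
Node dd (S = 45): continuation = e^(−0.07)·[0.4962·19.0000 + 0.5038·48.2500] = 31.4563; exercise value = 37.0000 > continuation, so V_dd = 37.0000 (exercise)
Node u (S = 112): continuation = e^(−0.07)·[0.4962·0.0000 + 0.5038·8.9257] = 4.1930; exercise value = 0.0000 ≤ continuation, so V_u = 4.1930
Node d (S = 60): continuation = e^(−0.07)·[0.4962·8.9257 + 0.5038·37.0000] = 21.5107; exercise value = 22.0000 > continuation, so V_d = 22.0000 (exercise)
Node 0 (S = 80): continuation = e^(−0.07)·[0.4962·4.1930 + 0.5038·22.0000] = 12.2748; exercise value = 2.0000 ≤ continuation, so V_0 = 12.2748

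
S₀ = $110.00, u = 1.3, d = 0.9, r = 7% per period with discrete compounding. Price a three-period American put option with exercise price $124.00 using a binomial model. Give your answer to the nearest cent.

$14.37

Risk-neutral probability p = (1 + 0.07 − 0.9)/(1.3 − 0.9) = 0.1700/0.4000 = 0.4250
Terminal stock prices: S_uuu = 241.7, S_uud = 167.3, S_udd = 115.8, S_ddd = 80.19
Terminal payoffs (K − S): max(-117.7, 0) = 0, max(-43.31, 0) = 0, max(8.17, 0) = 8.17, max(43.81, 0) = 43.81
Node uu (S = 185.9): continuation = 1/1.07·[0.4250·0.0000 + 0.5750·0.0000] = 0.0000; exercise value = 0.0000 ≤ continuation, so V_uu = 0.0000
Node ud (S = 128.7): continuation = 1/1.07·[0.4250·0.0000 + 0.5750·8.1700] = 4.3904; exercise value = 0.0000 ≤ continuation, so V_ud = 4.3904
Node dd (S = 89.1): continuation = 1/1.07·[0.4250·8.1700 + 0.5750·43.8100] = 26.7879; exercise value = 34.9000 > continuation, so V_dd = 34.9000 (exercise)
Node u (S = 143): continuation = 1/1.07·[0.4250·0.0000 + 0.5750·4.3904] = 2.3593; exercise value = 0.0000 ≤ continuation, so V_u = 2.3593
Node d (S = 99): continuation = 1/1.07·[0.4250·4.3904 + 0.5750·34.9000] = 20.4985; exercise value = 25.0000 > continuation, so V_d = 25.0000 (exercise)
Node 0 (S = 110): continuation = 1/1.07·[0.4250·2.3593 + 0.5750·25.0000] = 14.3717; exercise value = 14.0000 ≤ continuation, so V_0 = 14.3717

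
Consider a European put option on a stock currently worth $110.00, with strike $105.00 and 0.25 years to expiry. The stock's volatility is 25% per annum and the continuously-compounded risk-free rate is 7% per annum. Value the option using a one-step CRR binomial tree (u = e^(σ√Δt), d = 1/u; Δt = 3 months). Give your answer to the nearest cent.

$3.59

CRR parameters: u = e^(σ√Δt) = e^(0.25·√0.25) = 1.1331, d = 1/u = 0.8825
Per-period rate: rΔt = 0.07·0.25 = 0.0175, so R = e^0.0175 = 1.0177
Risk-neutral probability p = (e^0.0175 − 0.8825)/(1.1331 − 0.8825) = 0.1352/0.2507 = 0.5392
Terminal stock prices: S_u = 124.6, S_d = 97.07
Terminal payoffs (K − S): max(-19.65, 0) = 0, max(7.925, 0) = 7.925
Node 0 (S = 110): V_0 = e^(−0.0175)·[0.5392·0.0000 + 0.4608·7.9253] = 3.5885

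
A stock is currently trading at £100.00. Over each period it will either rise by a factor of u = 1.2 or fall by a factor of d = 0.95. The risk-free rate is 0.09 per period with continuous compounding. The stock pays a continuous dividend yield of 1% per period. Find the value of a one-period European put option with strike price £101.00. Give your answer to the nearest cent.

Per-period risk-free factor R = e^0.09 = 1.0942; dividend-adjusted growth = e^(0.09−0.01) = 1.0833.
Risk-neutral probability p = (1.0833 − 0.95)/(1.2 − 0.95) = 0.1333/0.2500 = 0.5331
Terminal stock prices: S_u = 120, S_d = 95
Terminal payoffs (K − S): max(-19, 0) = 0, max(6, 0) = 6
Node 0 (S = 100): V_0 = e^(−0.09)·[0.5331·0.0000 + 0.4669·6.0000] = 2.5600

£2.56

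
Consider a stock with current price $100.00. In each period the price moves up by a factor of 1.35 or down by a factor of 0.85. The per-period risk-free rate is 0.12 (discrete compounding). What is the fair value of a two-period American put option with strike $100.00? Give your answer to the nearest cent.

Risk-neutral probability p = (1 + 0.12 − 0.85)/(1.35 − 0.85) = 0.2700/0.5000 = 0.5400
Terminal stock prices: S_uu = 182.3, S_ud = 114.8, S_dd = 72.25
Terminal payoffs (K − S): max(-82.25, 0) = 0, max(-14.75, 0) = 0, max(27.75, 0) = 27.75
Node u (S = 135): continuation = 1/1.12·[0.5400·0.0000 + 0.4600·0.0000] = 0.0000; exercise value = 0.0000 ≤ continuation, so V_u = 0.0000
Node d (S = 85): continuation = 1/1.12·[0.5400·0.0000 + 0.4600·27.7500] = 11.3973; exercise value = 15.0000 > continuation, so V_d = 15.0000 (exercise)
Node 0 (S = 100): continuation = 1/1.12·[0.5400·0.0000 + 0.4600·15.0000] = 6.1607; exercise value = 0.0000 ≤ continuation, so V_0 = 6.1607

$6.16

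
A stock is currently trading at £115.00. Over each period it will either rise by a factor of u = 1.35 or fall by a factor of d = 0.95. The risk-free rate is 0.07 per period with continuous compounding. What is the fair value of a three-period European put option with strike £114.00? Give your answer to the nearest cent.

£4.17

Risk-neutral probability p = (e^0.07 − 0.95)/(1.35 − 0.95) = 0.1225/0.4000 = 0.3063
Terminal stock prices: S_uuu = 282.9, S_uud = 199.1, S_udd = 140.1, S_ddd = 98.6
Terminal payoffs (K − S): max(-168.9, 0) = 0, max(-85.11, 0) = 0, max(-26.11, 0) = 0, max(15.4, 0) = 15.4
Node uu (S = 209.6): V_uu = e^(−0.07)·[0.3063·0.0000 + 0.6937·0.0000] = 0.0000
Node ud (S = 147.5): V_ud = e^(−0.07)·[0.3063·0.0000 + 0.6937·0.0000] = 0.0000
Node dd (S = 103.8): V_dd = e^(−0.07)·[0.3063·0.0000 + 0.6937·15.4019] = 9.9624
Node u (S = 155.2): V_u = e^(−0.07)·[0.3063·0.0000 + 0.6937·0.0000] = 0.0000
Node d (S = 109.2): V_d = e^(−0.07)·[0.3063·0.0000 + 0.6937·9.9624] = 6.4440
Node 0 (S = 115): V_0 = e^(−0.07)·[0.3063·0.0000 + 0.6937·6.4440] = 4.1681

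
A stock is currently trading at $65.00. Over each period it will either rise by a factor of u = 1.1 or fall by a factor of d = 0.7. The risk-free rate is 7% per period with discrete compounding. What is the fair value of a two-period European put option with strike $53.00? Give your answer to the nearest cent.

$0.46

Risk-neutral probability p = (1 + 0.07 − 0.7)/(1.1 − 0.7) = 0.3700/0.4000 = 0.9250
Terminal stock prices: S_uu = 78.65, S_ud = 50.05, S_dd = 31.85
Terminal payoffs (K − S): max(-25.65, 0) = 0, max(2.95, 0) = 2.95, max(21.15, 0) = 21.15
Node u (S = 71.5): V_u = 1/1.07·[0.9250·0.0000 + 0.0750·2.9500] = 0.2068
Node d (S = 45.5): V_d = 1/1.07·[0.9250·2.9500 + 0.0750·21.1500] = 4.0327
Node 0 (S = 65): V_0 = 1/1.07·[0.9250·0.2068 + 0.0750·4.0327] = 0.4614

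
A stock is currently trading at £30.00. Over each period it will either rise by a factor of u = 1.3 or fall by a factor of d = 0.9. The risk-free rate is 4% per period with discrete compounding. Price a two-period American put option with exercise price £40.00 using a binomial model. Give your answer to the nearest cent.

Risk-neutral probability p = (1 + 0.04 − 0.9)/(1.3 − 0.9) = 0.1400/0.4000 = 0.3500
Terminal stock prices: S_uu = 50.7, S_ud = 35.1, S_dd = 24.3
Terminal payoffs (K − S): max(-10.7, 0) = 0, max(4.9, 0) = 4.9, max(15.7, 0) = 15.7
Node u (S = 39): continuation = 1/1.04·[0.3500·0.0000 + 0.6500·4.9000] = 3.0625; exercise value = 1.0000 ≤ continuation, so V_u = 3.0625
Node d (S = 27): continuation = 1/1.04·[0.3500·4.9000 + 0.6500·15.7000] = 11.4615; exercise value = 13.0000 > continuation, so V_d = 13.0000 (exercise)
Node 0 (S = 30): continuation = 1/1.04·[0.3500·3.0625 + 0.6500·13.0000] = 9.1556; exercise value = 10.0000 > continuation, so V_0 = 10.0000 (exercise)

£10.00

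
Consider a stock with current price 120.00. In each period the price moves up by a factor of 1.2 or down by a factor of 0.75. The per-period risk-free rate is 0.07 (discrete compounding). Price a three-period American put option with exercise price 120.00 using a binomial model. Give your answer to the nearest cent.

10.25

Risk-neutral probability p = (1 + 0.07 − 0.75)/(1.2 − 0.75) = 0.3200/0.4500 = 0.7111
Terminal stock prices: S_uuu = 207.4, S_uud = 129.6, S_udd = 81, S_ddd = 50.62
Terminal payoffs (K − S): max(-87.36, 0) = 0, max(-9.6, 0) = 0, max(39, 0) = 39, max(69.38, 0) = 69.38
Node uu (S = 172.8): continuation = 1/1.07·[0.7111·0.0000 + 0.2889·0.0000] = 0.0000; exercise value = 0.0000 ≤ continuation, so V_uu = 0.0000
Node ud (S = 108): continuation = 1/1.07·[0.7111·0.0000 + 0.2889·39.0000] = 10.5296; exercise value = 12.0000 > continuation, so V_ud = 12.0000 (exercise)
Node dd (S = 67.5): continuation = 1/1.07·[0.7111·39.0000 + 0.2889·69.3750] = 44.6495; exercise value = 52.5000 > continuation, so V_dd = 52.5000 (exercise)
Node u (S = 144): continuation = 1/1.07·[0.7111·0.0000 + 0.2889·12.0000] = 3.2399; exercise value = 0.0000 ≤ continuation, so V_u = 3.2399
Node d (S = 90): continuation = 1/1.07·[0.7111·12.0000 + 0.2889·52.5000] = 22.1495; exercise value = 30.0000 > continuation, so V_d = 30.0000 (exercise)
Node 0 (S = 120): continuation = 1/1.07·[0.7111·3.2399 + 0.2889·30.0000] = 10.2529; exercise value = 0.0000 ≤ continuation, so V_0 = 10.2529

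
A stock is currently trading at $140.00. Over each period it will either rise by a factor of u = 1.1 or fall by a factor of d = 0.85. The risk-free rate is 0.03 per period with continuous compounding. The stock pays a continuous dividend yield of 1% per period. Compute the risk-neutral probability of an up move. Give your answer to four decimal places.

Per-period risk-free factor R = e^0.03 = 1.0305; dividend-adjusted growth = e^(0.03−0.01) = 1.0202.
Risk-neutral probability p = (1.0202 − 0.85)/(1.1 − 0.85) = 0.1702/0.2500 = 0.6808

p = 0.6808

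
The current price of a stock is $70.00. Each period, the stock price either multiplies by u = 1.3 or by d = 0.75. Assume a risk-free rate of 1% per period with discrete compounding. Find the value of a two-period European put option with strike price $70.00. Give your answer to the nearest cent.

$9.20

Risk-neutral probability p = (1 + 0.01 − 0.75)/(1.3 − 0.75) = 0.2600/0.5500 = 0.4727
Terminal stock prices: S_uu = 118.3, S_ud = 68.25, S_dd = 39.38
Terminal payoffs (K − S): max(-48.3, 0) = 0, max(1.75, 0) = 1.75, max(30.62, 0) = 30.62
Node u (S = 91): V_u = 1/1.01·[0.4727·0.0000 + 0.5273·1.7500] = 0.9136
Node d (S = 52.5): V_d = 1/1.01·[0.4727·1.7500 + 0.5273·30.6250] = 16.8069
Node 0 (S = 70): V_0 = 1/1.01·[0.4727·0.9136 + 0.5273·16.8069] = 9.2017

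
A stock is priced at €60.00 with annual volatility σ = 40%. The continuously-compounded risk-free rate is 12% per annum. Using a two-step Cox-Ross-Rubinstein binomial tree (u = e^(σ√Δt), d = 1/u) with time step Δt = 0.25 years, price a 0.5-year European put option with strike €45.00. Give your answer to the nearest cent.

€1.01

CRR parameters: u = e^(σ√Δt) = e^(0.4·√0.25) = 1.2214, d = 1/u = 0.8187
Per-period rate: rΔt = 0.12·0.25 = 0.03, so R = e^0.03 = 1.0305
Risk-neutral probability p = (e^0.03 − 0.8187)/(1.2214 − 0.8187) = 0.2117/0.4027 = 0.5258
Terminal stock prices: S_uu = 89.51, S_ud = 60, S_dd = 40.22
Terminal payoffs (K − S): max(-44.51, 0) = 0, max(-15, 0) = 0, max(4.781, 0) = 4.781
Node u (S = 73.28): V_u = e^(−0.03)·[0.5258·0.0000 + 0.4742·0.0000] = 0.0000
Node d (S = 49.12): V_d = e^(−0.03)·[0.5258·0.0000 + 0.4742·4.7808] = 2.2001
Node 0 (S = 60): V_0 = e^(−0.03)·[0.5258·0.0000 + 0.4742·2.2001] = 1.0124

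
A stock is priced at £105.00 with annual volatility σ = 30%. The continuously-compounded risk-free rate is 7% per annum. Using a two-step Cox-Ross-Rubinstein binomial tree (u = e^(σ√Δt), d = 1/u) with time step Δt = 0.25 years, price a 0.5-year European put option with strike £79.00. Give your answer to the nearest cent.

£0.27

CRR parameters: u = e^(σ√Δt) = e^(0.3·√0.25) = 1.1618, d = 1/u = 0.8607
Per-period rate: rΔt = 0.07·0.25 = 0.0175, so R = e^0.0175 = 1.0177
Risk-neutral probability p = (e^0.0175 − 0.8607)/(1.1618 − 0.8607) = 0.1569/0.3011 = 0.5212
Terminal stock prices: S_uu = 141.7, S_ud = 105, S_dd = 77.79
Terminal payoffs (K − S): max(-62.74, 0) = 0, max(-26, 0) = 0, max(1.214, 0) = 1.214
Node u (S = 122): V_u = e^(−0.0175)·[0.5212·0.0000 + 0.4788·0.0000] = 0.0000
Node d (S = 90.37): V_d = e^(−0.0175)·[0.5212·0.0000 + 0.4788·1.2141] = 0.5712
Node 0 (S = 105): V_0 = e^(−0.0175)·[0.5212·0.0000 + 0.4788·0.5712] = 0.2688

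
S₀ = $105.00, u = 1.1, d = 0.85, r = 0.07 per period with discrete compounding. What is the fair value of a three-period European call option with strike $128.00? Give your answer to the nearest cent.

Risk-neutral probability p = (1 + 0.07 − 0.85)/(1.1 − 0.85) = 0.2200/0.2500 = 0.8800
Terminal stock prices: S_uuu = 139.8, S_uud = 108, S_udd = 83.45, S_ddd = 64.48
Terminal payoffs (S − K): max(11.76, 0) = 11.76, max(-20.01, 0) = 0, max(-44.55, 0) = 0, max(-63.52, 0) = 0
Node uu (S = 127.1): V_uu = 1/1.07·[0.8800·11.7550 + 0.1200·0.0000] = 9.6677
Node ud (S = 98.18): V_ud = 1/1.07·[0.8800·0.0000 + 0.1200·0.0000] = 0.0000
Node dd (S = 75.86): V_dd = 1/1.07·[0.8800·0.0000 + 0.1200·0.0000] = 0.0000
Node u (S = 115.5): V_u = 1/1.07·[0.8800·9.6677 + 0.1200·0.0000] = 7.9510
Node d (S = 89.25): V_d = 1/1.07·[0.8800·0.0000 + 0.1200·0.0000] = 0.0000
Node 0 (S = 105): V_0 = 1/1.07·[0.8800·7.9510 + 0.1200·0.0000] = 6.5391

$6.54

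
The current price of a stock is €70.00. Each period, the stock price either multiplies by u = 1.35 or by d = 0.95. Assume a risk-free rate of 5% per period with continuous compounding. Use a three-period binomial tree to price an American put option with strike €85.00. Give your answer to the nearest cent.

€15.00

Risk-neutral probability p = (e^0.05 − 0.95)/(1.35 − 0.95) = 0.1013/0.4000 = 0.2532
Terminal stock prices: S_uuu = 172.2, S_uud = 121.2, S_udd = 85.29, S_ddd = 60.02
Terminal payoffs (K − S): max(-87.23, 0) = 0, max(-36.2, 0) = 0, max(-0.2862, 0) = 0, max(24.98, 0) = 24.98
Node uu (S = 127.6): continuation = e^(−0.05)·[0.2532·0.0000 + 0.7468·0.0000] = 0.0000; exercise value = 0.0000 ≤ continuation, so V_uu = 0.0000
Node ud (S = 89.77): continuation = e^(−0.05)·[0.2532·0.0000 + 0.7468·0.0000] = 0.0000; exercise value = 0.0000 ≤ continuation, so V_ud = 0.0000
Node dd (S = 63.17): continuation = e^(−0.05)·[0.2532·0.0000 + 0.7468·24.9838] = 17.7484; exercise value = 21.8250 > continuation, so V_dd = 21.8250 (exercise)
Node u (S = 94.5): continuation = e^(−0.05)·[0.2532·0.0000 + 0.7468·0.0000] = 0.0000; exercise value = 0.0000 ≤ continuation, so V_u = 0.0000
Node d (S = 66.5): continuation = e^(−0.05)·[0.2532·0.0000 + 0.7468·21.8250] = 15.5045; exercise value = 18.5000 > continuation, so V_d = 18.5000 (exercise)
Node 0 (S = 70): continuation = e^(−0.05)·[0.2532·0.0000 + 0.7468·18.5000] = 13.1424; exercise value = 15.0000 > continuation, so V_0 = 15.0000 (exercise)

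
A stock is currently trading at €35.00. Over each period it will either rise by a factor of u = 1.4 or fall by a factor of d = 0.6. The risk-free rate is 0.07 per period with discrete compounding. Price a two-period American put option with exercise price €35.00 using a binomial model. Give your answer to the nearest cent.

Risk-neutral probability p = (1 + 0.07 − 0.6)/(1.4 − 0.6) = 0.4700/0.8000 = 0.5875
Terminal stock prices: S_uu = 68.6, S_ud = 29.4, S_dd = 12.6
Terminal payoffs (K − S): max(-33.6, 0) = 0, max(5.6, 0) = 5.6, max(22.4, 0) = 22.4
Node u (S = 49): continuation = 1/1.07·[0.5875·0.0000 + 0.4125·5.6000] = 2.1589; exercise value = 0.0000 ≤ continuation, so V_u = 2.1589
Node d (S = 21): continuation = 1/1.07·[0.5875·5.6000 + 0.4125·22.4000] = 11.7103; exercise value = 14.0000 > continuation, so V_d = 14.0000 (exercise)
Node 0 (S = 35): continuation = 1/1.07·[0.5875·2.1589 + 0.4125·14.0000] = 6.5826; exercise value = 0.0000 ≤ continuation, so V_0 = 6.5826

€6.58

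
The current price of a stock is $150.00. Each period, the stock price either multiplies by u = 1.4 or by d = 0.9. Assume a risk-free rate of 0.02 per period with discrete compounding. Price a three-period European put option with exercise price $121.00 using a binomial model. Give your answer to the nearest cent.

$4.82

Risk-neutral probability p = (1 + 0.02 − 0.9)/(1.4 − 0.9) = 0.1200/0.5000 = 0.2400
Terminal stock prices: S_uuu = 411.6, S_uud = 264.6, S_udd = 170.1, S_ddd = 109.4
Terminal payoffs (K − S): max(-290.6, 0) = 0, max(-143.6, 0) = 0, max(-49.1, 0) = 0, max(11.65, 0) = 11.65
Node uu (S = 294): V_uu = 1/1.02·[0.2400·0.0000 + 0.7600·0.0000] = 0.0000
Node ud (S = 189): V_ud = 1/1.02·[0.2400·0.0000 + 0.7600·0.0000] = 0.0000
Node dd (S = 121.5): V_dd = 1/1.02·[0.2400·0.0000 + 0.7600·11.6500] = 8.6804
Node u (S = 210): V_u = 1/1.02·[0.2400·0.0000 + 0.7600·0.0000] = 0.0000
Node d (S = 135): V_d = 1/1.02·[0.2400·0.0000 + 0.7600·8.6804] = 6.4677
Node 0 (S = 150): V_0 = 1/1.02·[0.2400·0.0000 + 0.7600·6.4677] = 4.8191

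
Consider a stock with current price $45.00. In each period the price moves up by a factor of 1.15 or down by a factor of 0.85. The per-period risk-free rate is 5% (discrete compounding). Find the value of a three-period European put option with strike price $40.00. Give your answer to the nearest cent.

$0.90

Risk-neutral probability p = (1 + 0.05 − 0.85)/(1.15 − 0.85) = 0.2000/0.3000 = 0.6667
Terminal stock prices: S_uuu = 68.44, S_uud = 50.59, S_udd = 37.39, S_ddd = 27.64
Terminal payoffs (K − S): max(-28.44, 0) = 0, max(-10.59, 0) = 0, max(2.611, 0) = 2.611, max(12.36, 0) = 12.36
Node uu (S = 59.51): V_uu = 1/1.05·[0.6667·0.0000 + 0.3333·0.0000] = 0.0000
Node ud (S = 43.99): V_ud = 1/1.05·[0.6667·0.0000 + 0.3333·2.6106] = 0.8288
Node dd (S = 32.51): V_dd = 1/1.05·[0.6667·2.6106 + 0.3333·12.3644] = 5.5827
Node u (S = 51.75): V_u = 1/1.05·[0.6667·0.0000 + 0.3333·0.8288] = 0.2631
Node d (S = 38.25): V_d = 1/1.05·[0.6667·0.8288 + 0.3333·5.5827] = 2.2985
Node 0 (S = 45): V_0 = 1/1.05·[0.6667·0.2631 + 0.3333·2.2985] = 0.8967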